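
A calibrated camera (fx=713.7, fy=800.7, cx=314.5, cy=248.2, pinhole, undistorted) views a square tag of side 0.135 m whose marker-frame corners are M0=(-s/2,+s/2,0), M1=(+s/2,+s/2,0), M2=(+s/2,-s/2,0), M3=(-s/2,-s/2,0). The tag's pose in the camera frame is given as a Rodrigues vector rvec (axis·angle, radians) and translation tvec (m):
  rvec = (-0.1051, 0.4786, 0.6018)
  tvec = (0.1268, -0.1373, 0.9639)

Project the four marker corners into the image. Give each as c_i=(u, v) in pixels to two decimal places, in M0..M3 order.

Intrinsics K: fx=713.7, fy=800.7, cx=314.5, cy=248.2
Marker side s = 0.135 m; corners in marker frame (Z=0):
  M0 = (-0.0675, +0.0675, 0)
  M1 = (+0.0675, +0.0675, 0)
  M2 = (+0.0675, -0.0675, 0)
  M3 = (-0.0675, -0.0675, 0)
rvec = (-0.1051, 0.4786, 0.6018), |rvec| = θ = 0.77606 rad = 44.465°
Rodrigues: sinθ=0.70047, 1−cosθ=0.28632; R = I + sinθ·[k]× + (1−cosθ)·[k]×²:
    [+0.71893 -0.56710 +0.40192]
    [+0.51927 +0.82257 +0.23179]
    [-0.46205 +0.04206 +0.88585]
t = (0.1268, -0.1373, 0.9639) m
M0: Pc = R·M0+t = (+0.03999, -0.11683, +0.99793); u = 713.7·(+0.03999)/0.99793 + 314.5 = 343.1022, v = 800.7·(-0.11683)/0.99793 + 248.2 = 154.4623
M1: Pc = R·M1+t = (+0.13705, -0.04673, +0.93555); u = 713.7·(+0.13705)/0.93555 + 314.5 = 419.0498, v = 800.7·(-0.04673)/0.93555 + 248.2 = 208.2097
M2: Pc = R·M2+t = (+0.21361, -0.15777, +0.92987); u = 713.7·(+0.21361)/0.92987 + 314.5 = 478.4487, v = 800.7·(-0.15777)/0.92987 + 248.2 = 112.3439
M3: Pc = R·M3+t = (+0.11655, -0.22787, +0.99225); u = 713.7·(+0.11655)/0.99225 + 314.5 = 398.3324, v = 800.7·(-0.22787)/0.99225 + 248.2 = 64.3155

c0=(343.10, 154.46) c1=(419.05, 208.21) c2=(478.45, 112.34) c3=(398.33, 64.32)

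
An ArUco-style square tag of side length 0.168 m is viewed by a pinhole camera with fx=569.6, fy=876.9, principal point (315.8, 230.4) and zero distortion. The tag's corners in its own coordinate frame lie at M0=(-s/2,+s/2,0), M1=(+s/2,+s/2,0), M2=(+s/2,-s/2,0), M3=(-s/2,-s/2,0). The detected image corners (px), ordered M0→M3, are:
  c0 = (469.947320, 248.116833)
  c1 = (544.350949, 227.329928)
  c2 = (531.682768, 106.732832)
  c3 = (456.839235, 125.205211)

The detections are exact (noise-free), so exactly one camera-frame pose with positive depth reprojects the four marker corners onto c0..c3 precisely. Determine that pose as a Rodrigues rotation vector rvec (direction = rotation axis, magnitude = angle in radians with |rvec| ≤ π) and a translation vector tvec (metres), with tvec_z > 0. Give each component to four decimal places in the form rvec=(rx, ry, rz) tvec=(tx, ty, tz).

rvec=(0.0064, -0.1397, -0.1685) tvec=(0.3885, -0.0730, 1.1943)

Intrinsics K: fx=569.6, fy=876.9, cx=315.8, cy=230.4
Marker side s = 0.168 m; corners in marker frame (Z=0):
  M0 = (-0.0840, +0.0840, 0)
  M1 = (+0.0840, +0.0840, 0)
  M2 = (+0.0840, -0.0840, 0)
  M3 = (-0.0840, -0.0840, 0)
Detected image corners:
  c0 = (469.947320, 248.116833) px
  c1 = (544.350949, 227.329928) px
  c2 = (531.682768, 106.732832) px
  c3 = (456.839235, 125.205211) px
Planar DLT: solve 8×8 A·h = b for H (H[2,2]=1):
  H  [+502.06389 +84.27572 +501.07554]
  H  [-96.40983 +727.33631 +176.82825]
  H  [+0.11559 +0.01513 +1.00000]
B = K⁻¹H; ‖b₁‖=0.837319, ‖b₂‖=0.837319; λ = 2/(‖b₁‖+‖b₂‖) = 1.194288, sign → tz>0 ⇒ λ=+1.194288
r₁ = λ·B[:,0] = (+0.97615,-0.16758,+0.13805); r₂ = λ·B[:,1] = (+0.16669,+0.98584,+0.01806)
r₃ = r₁×r₂ = (-0.13912,+0.00538,+0.99026); SVD([r₁ r₂ r₃]) → R = UVᵀ:
  R  [+0.97615 +0.16669 -0.13912]
  R  [-0.16758 +0.98584 +0.00538]
  R  [+0.13805 +0.01806 +0.99026]
t = (+0.38847, -0.07296, +1.19429) m
tr R = 2.952250; θ = arccos((tr R − 1)/2) = 0.218954 rad = 12.545°
axis k = ((R−Rᵀ)₃₂, (R−Rᵀ)₁₃, (R−Rᵀ)₂₁) / (2 sinθ) = (+0.029202, -0.638036, -0.769453)
rvec = θ·k = (+0.006394, -0.139700, -0.168475)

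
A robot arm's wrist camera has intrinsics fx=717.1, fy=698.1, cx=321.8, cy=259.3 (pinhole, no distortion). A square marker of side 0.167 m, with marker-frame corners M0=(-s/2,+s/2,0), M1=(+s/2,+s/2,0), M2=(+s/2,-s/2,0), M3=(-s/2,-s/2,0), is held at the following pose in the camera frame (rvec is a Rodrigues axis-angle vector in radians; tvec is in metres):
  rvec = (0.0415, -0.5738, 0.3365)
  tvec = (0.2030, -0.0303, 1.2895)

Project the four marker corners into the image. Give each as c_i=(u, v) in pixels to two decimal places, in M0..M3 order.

Intrinsics K: fx=717.1, fy=698.1, cx=321.8, cy=259.3
Marker side s = 0.167 m; corners in marker frame (Z=0):
  M0 = (-0.0835, +0.0835, 0)
  M1 = (+0.0835, +0.0835, 0)
  M2 = (+0.0835, -0.0835, 0)
  M3 = (-0.0835, -0.0835, 0)
rvec = (0.0415, -0.5738, 0.3365), |rvec| = θ = 0.66648 rad = 38.187°
Rodrigues: sinθ=0.61823, 1−cosθ=0.21400; R = I + sinθ·[k]× + (1−cosθ)·[k]×²:
    [+0.78683 -0.32361 -0.52553]
    [+0.30066 +0.94462 -0.13152]
    [+0.53898 -0.05453 +0.84055]
t = (0.2030, -0.0303, 1.2895) m
M0: Pc = R·M0+t = (+0.11028, +0.02347, +1.23994); u = 717.1·(+0.11028)/1.23994 + 321.8 = 385.5777, v = 698.1·(+0.02347)/1.23994 + 259.3 = 272.5140
M1: Pc = R·M1+t = (+0.24168, +0.07368, +1.32995); u = 717.1·(+0.24168)/1.32995 + 321.8 = 452.1115, v = 698.1·(+0.07368)/1.32995 + 259.3 = 297.9756
M2: Pc = R·M2+t = (+0.29572, -0.08407, +1.33906); u = 717.1·(+0.29572)/1.33906 + 321.8 = 480.1665, v = 698.1·(-0.08407)/1.33906 + 259.3 = 215.4711
M3: Pc = R·M3+t = (+0.16432, -0.13428, +1.24905); u = 717.1·(+0.16432)/1.24905 + 321.8 = 416.1395, v = 698.1·(-0.13428)/1.24905 + 259.3 = 184.2495

c0=(385.58, 272.51) c1=(452.11, 297.98) c2=(480.17, 215.47) c3=(416.14, 184.25)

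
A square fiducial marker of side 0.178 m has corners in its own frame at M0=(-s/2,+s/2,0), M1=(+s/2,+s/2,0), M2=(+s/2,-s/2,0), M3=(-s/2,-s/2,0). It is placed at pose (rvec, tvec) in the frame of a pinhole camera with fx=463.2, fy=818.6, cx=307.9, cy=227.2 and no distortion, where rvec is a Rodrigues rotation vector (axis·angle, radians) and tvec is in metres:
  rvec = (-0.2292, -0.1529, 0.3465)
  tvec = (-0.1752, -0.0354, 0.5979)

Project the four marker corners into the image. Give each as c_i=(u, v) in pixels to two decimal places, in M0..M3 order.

Intrinsics K: fx=463.2, fy=818.6, cx=307.9, cy=227.2
Marker side s = 0.178 m; corners in marker frame (Z=0):
  M0 = (-0.0890, +0.0890, 0)
  M1 = (+0.0890, +0.0890, 0)
  M2 = (+0.0890, -0.0890, 0)
  M3 = (-0.0890, -0.0890, 0)
rvec = (-0.2292, -0.1529, 0.3465), |rvec| = θ = 0.44269 rad = 25.364°
Rodrigues: sinθ=0.42837, 1−cosθ=0.09640; R = I + sinθ·[k]× + (1−cosθ)·[k]×²:
    [+0.92944 -0.31805 -0.18702]
    [+0.35253 +0.91510 +0.19573]
    [+0.10889 -0.24785 +0.96266]
t = (-0.1752, -0.0354, 0.5979) m
M0: Pc = R·M0+t = (-0.28623, +0.01467, +0.56615); u = 463.2·(-0.28623)/0.56615 + 307.9 = 73.7211, v = 818.6·(+0.01467)/0.56615 + 227.2 = 248.4098
M1: Pc = R·M1+t = (-0.12079, +0.07742, +0.58553); u = 463.2·(-0.12079)/0.58553 + 307.9 = 212.3490, v = 818.6·(+0.07742)/0.58553 + 227.2 = 335.4356
M2: Pc = R·M2+t = (-0.06417, -0.08547, +0.62965); u = 463.2·(-0.06417)/0.62965 + 307.9 = 260.6916, v = 818.6·(-0.08547)/0.62965 + 227.2 = 116.0829
M3: Pc = R·M3+t = (-0.22961, -0.14822, +0.61027); u = 463.2·(-0.22961)/0.61027 + 307.9 = 133.6206, v = 818.6·(-0.14822)/0.61027 + 227.2 = 28.3815

c0=(73.72, 248.41) c1=(212.35, 335.44) c2=(260.69, 116.08) c3=(133.62, 28.38)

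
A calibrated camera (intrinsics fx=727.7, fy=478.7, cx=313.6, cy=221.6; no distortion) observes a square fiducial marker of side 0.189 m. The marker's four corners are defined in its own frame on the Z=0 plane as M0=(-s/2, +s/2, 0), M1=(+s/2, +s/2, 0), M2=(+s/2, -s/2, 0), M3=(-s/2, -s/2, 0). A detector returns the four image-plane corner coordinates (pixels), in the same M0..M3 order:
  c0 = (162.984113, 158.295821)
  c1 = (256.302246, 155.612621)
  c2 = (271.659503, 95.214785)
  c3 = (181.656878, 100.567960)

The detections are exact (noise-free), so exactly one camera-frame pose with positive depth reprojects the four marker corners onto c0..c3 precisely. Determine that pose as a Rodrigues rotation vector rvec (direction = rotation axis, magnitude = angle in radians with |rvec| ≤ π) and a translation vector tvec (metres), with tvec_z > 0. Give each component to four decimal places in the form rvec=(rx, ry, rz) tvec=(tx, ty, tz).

rvec=(-0.3461, 0.3451, 0.0687) tvec=(-0.1778, -0.2659, 1.3425)

Intrinsics K: fx=727.7, fy=478.7, cx=313.6, cy=221.6
Marker side s = 0.189 m; corners in marker frame (Z=0):
  M0 = (-0.0945, +0.0945, 0)
  M1 = (+0.0945, +0.0945, 0)
  M2 = (+0.0945, -0.0945, 0)
  M3 = (-0.0945, -0.0945, 0)
Detected image corners:
  c0 = (162.984113, 158.295821) px
  c1 = (256.302246, 155.612621) px
  c2 = (271.659503, 95.214785) px
  c3 = (181.656878, 100.567960) px
Planar DLT: solve 8×8 A·h = b for H (H[2,2]=1):
  H  [+429.05549 -142.33264 +217.23642]
  H  [-53.96719 +281.90277 +126.80487]
  H  [-0.25543 -0.23880 +1.00000]
B = K⁻¹H; ‖b₁‖=0.744868, ‖b₂‖=0.744868; λ = 2/(‖b₁‖+‖b₂‖) = 1.342519, sign → tz>0 ⇒ λ=+1.342519
r₁ = λ·B[:,0] = (+0.93934,+0.00739,-0.34292); r₂ = λ·B[:,1] = (-0.12443,+0.93901,-0.32059)
r₃ = r₁×r₂ = (+0.31963,+0.34381,+0.88296); SVD([r₁ r₂ r₃]) → R = UVᵀ:
  R  [+0.93934 -0.12443 +0.31963]
  R  [+0.00739 +0.93901 +0.34381]
  R  [-0.34292 -0.32059 +0.88296]
t = (-0.17778, -0.26585, +1.34252) m
tr R = 2.761309; θ = arccos((tr R − 1)/2) = 0.493554 rad = 28.279°
axis k = ((R−Rᵀ)₃₂, (R−Rᵀ)₁₃, (R−Rᵀ)₂₁) / (2 sinθ) = (-0.701208, +0.699251, +0.139122)
rvec = θ·k = (-0.346084, +0.345118, +0.068664)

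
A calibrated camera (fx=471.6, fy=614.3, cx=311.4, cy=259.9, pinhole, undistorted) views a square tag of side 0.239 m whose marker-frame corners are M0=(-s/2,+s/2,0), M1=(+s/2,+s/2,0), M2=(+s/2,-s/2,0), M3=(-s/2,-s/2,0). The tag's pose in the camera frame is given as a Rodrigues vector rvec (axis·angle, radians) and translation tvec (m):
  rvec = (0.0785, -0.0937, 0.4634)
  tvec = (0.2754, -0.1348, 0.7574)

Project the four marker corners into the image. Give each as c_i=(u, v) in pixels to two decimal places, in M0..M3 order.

c0=(383.80, 193.56) c1=(510.59, 279.36) c2=(580.29, 108.30) c3=(453.72, 15.02)

Intrinsics K: fx=471.6, fy=614.3, cx=311.4, cy=259.9
Marker side s = 0.239 m; corners in marker frame (Z=0):
  M0 = (-0.1195, +0.1195, 0)
  M1 = (+0.1195, +0.1195, 0)
  M2 = (+0.1195, -0.1195, 0)
  M3 = (-0.1195, -0.1195, 0)
rvec = (0.0785, -0.0937, 0.4634), |rvec| = θ = 0.47925 rad = 27.459°
Rodrigues: sinθ=0.46111, 1−cosθ=0.11266; R = I + sinθ·[k]× + (1−cosθ)·[k]×²:
    [+0.89036 -0.44947 -0.07231]
    [+0.44226 +0.89165 -0.09683]
    [+0.10800 +0.05423 +0.99267]
t = (0.2754, -0.1348, 0.7574) m
M0: Pc = R·M0+t = (+0.11529, -0.08110, +0.75098); u = 471.6·(+0.11529)/0.75098 + 311.4 = 383.8001, v = 614.3·(-0.08110)/0.75098 + 259.9 = 193.5618
M1: Pc = R·M1+t = (+0.32809, +0.02460, +0.77679); u = 471.6·(+0.32809)/0.77679 + 311.4 = 510.5869, v = 614.3·(+0.02460)/0.77679 + 259.9 = 279.3553
M2: Pc = R·M2+t = (+0.43551, -0.18850, +0.76382); u = 471.6·(+0.43551)/0.76382 + 311.4 = 580.2923, v = 614.3·(-0.18850)/0.76382 + 259.9 = 108.2986
M3: Pc = R·M3+t = (+0.22271, -0.29420, +0.73801); u = 471.6·(+0.22271)/0.73801 + 311.4 = 453.7167, v = 614.3·(-0.29420)/0.73801 + 259.9 = 15.0158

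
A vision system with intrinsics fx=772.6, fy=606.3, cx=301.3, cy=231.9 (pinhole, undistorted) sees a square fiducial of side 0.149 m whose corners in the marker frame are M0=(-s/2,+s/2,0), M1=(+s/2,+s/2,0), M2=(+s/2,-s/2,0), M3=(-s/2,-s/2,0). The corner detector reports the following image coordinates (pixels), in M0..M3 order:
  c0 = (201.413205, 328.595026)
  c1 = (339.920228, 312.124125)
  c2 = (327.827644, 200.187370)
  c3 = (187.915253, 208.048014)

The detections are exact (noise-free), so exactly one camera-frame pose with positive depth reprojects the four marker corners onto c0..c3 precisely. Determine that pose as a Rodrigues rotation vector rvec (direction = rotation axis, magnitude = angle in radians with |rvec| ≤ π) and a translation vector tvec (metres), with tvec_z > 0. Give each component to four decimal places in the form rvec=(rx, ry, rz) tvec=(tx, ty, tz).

rvec=(-0.0002, -0.3978, -0.0875) tvec=(-0.0345, 0.0386, 0.7746)

Intrinsics K: fx=772.6, fy=606.3, cx=301.3, cy=231.9
Marker side s = 0.149 m; corners in marker frame (Z=0):
  M0 = (-0.0745, +0.0745, 0)
  M1 = (+0.0745, +0.0745, 0)
  M2 = (+0.0745, -0.0745, 0)
  M3 = (-0.0745, -0.0745, 0)
Detected image corners:
  c0 = (201.413205, 328.595026) px
  c1 = (339.920228, 312.124125) px
  c2 = (327.827644, 200.187370) px
  c3 = (187.915253, 208.048014) px
Planar DLT: solve 8×8 A·h = b for H (H[2,2]=1):
  H  [+1066.26527 +91.47335 +266.86924]
  H  [+49.26906 +784.80202 +262.10693]
  H  [+0.49941 +0.02185 +1.00000]
B = K⁻¹H; ‖b₁‖=1.290924, ‖b₂‖=1.290924; λ = 2/(‖b₁‖+‖b₂‖) = 0.774639, sign → tz>0 ⇒ λ=+0.774639
r₁ = λ·B[:,0] = (+0.91821,-0.08502,+0.38687); r₂ = λ·B[:,1] = (+0.08511,+0.99623,+0.01693)
r₃ = r₁×r₂ = (-0.38684,+0.01739,+0.92198); SVD([r₁ r₂ r₃]) → R = UVᵀ:
  R  [+0.91821 +0.08511 -0.38684]
  R  [-0.08502 +0.99623 +0.01739]
  R  [+0.38687 +0.01693 +0.92198]
t = (-0.03452, +0.03859, +0.77464) m
tr R = 2.836417; θ = arccos((tr R − 1)/2) = 0.407263 rad = 23.334°
axis k = ((R−Rᵀ)₃₂, (R−Rᵀ)₁₃, (R−Rᵀ)₂₁) / (2 sinθ) = (-0.000579, -0.976666, -0.214764)
rvec = θ·k = (-0.000236, -0.397760, -0.087465)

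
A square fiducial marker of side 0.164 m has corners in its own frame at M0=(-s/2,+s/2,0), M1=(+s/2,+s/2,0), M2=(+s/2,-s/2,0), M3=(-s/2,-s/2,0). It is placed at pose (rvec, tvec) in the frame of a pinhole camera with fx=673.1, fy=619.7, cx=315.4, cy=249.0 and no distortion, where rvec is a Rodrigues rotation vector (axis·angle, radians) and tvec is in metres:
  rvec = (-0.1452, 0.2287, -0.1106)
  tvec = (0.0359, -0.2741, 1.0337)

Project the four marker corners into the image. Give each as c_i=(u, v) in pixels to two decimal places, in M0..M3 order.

Intrinsics K: fx=673.1, fy=619.7, cx=315.4, cy=249.0
Marker side s = 0.164 m; corners in marker frame (Z=0):
  M0 = (-0.0820, +0.0820, 0)
  M1 = (+0.0820, +0.0820, 0)
  M2 = (+0.0820, -0.0820, 0)
  M3 = (-0.0820, -0.0820, 0)
rvec = (-0.1452, 0.2287, -0.1106), |rvec| = θ = 0.29261 rad = 16.765°
Rodrigues: sinθ=0.28845, 1−cosθ=0.04250; R = I + sinθ·[k]× + (1−cosθ)·[k]×²:
    [+0.96796 +0.09254 +0.23342]
    [-0.12551 +0.98346 +0.13058]
    [-0.21748 -0.15569 +0.96357]
t = (0.0359, -0.2741, 1.0337) m
M0: Pc = R·M0+t = (-0.03588, -0.18316, +1.03877); u = 673.1·(-0.03588)/1.03877 + 315.4 = 292.1477, v = 619.7·(-0.18316)/1.03877 + 249.0 = 139.7292
M1: Pc = R·M1+t = (+0.12286, -0.20375, +1.00310); u = 673.1·(+0.12286)/1.00310 + 315.4 = 397.8424, v = 619.7·(-0.20375)/1.00310 + 249.0 = 123.1273
M2: Pc = R·M2+t = (+0.10768, -0.36504, +1.02863); u = 673.1·(+0.10768)/1.02863 + 315.4 = 385.8647, v = 619.7·(-0.36504)/1.02863 + 249.0 = 29.0842
M3: Pc = R·M3+t = (-0.05106, -0.34445, +1.06430); u = 673.1·(-0.05106)/1.06430 + 315.4 = 283.1070, v = 619.7·(-0.34445)/1.06430 + 249.0 = 48.4394

c0=(292.15, 139.73) c1=(397.84, 123.13) c2=(385.86, 29.08) c3=(283.11, 48.44)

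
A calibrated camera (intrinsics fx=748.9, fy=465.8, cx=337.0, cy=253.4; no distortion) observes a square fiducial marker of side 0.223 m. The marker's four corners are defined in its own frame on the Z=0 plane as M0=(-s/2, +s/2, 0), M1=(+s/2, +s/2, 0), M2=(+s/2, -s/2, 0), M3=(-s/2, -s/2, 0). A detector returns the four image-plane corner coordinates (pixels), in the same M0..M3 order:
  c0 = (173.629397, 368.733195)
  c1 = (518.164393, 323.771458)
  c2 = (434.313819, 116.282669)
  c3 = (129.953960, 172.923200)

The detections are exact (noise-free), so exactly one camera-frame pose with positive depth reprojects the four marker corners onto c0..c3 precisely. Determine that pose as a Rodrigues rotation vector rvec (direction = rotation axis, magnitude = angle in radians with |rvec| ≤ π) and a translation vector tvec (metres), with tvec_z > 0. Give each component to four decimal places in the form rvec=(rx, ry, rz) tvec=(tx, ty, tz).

rvec=(-0.2169, 0.2149, -0.2197) tvec=(-0.0206, -0.0129, 0.4894)

Intrinsics K: fx=748.9, fy=465.8, cx=337.0, cy=253.4
Marker side s = 0.223 m; corners in marker frame (Z=0):
  M0 = (-0.1115, +0.1115, 0)
  M1 = (+0.1115, +0.1115, 0)
  M2 = (+0.1115, -0.1115, 0)
  M3 = (-0.1115, -0.1115, 0)
Detected image corners:
  c0 = (173.629397, 368.733195) px
  c1 = (518.164393, 323.771458) px
  c2 = (434.313819, 116.282669) px
  c3 = (129.953960, 172.923200) px
Planar DLT: solve 8×8 A·h = b for H (H[2,2]=1):
  H  [+1330.53356 +131.24096 +305.42048]
  H  [-322.65771 +785.23083 +241.10483]
  H  [-0.38075 -0.48045 +1.00000]
B = K⁻¹H; ‖b₁‖=2.043378, ‖b₂‖=2.043378; λ = 2/(‖b₁‖+‖b₂‖) = 0.489386, sign → tz>0 ⇒ λ=+0.489386
r₁ = λ·B[:,0] = (+0.95332,-0.23763,-0.18633); r₂ = λ·B[:,1] = (+0.19157,+0.95290,-0.23512)
r₃ = r₁×r₂ = (+0.23343,+0.18845,+0.95394); SVD([r₁ r₂ r₃]) → R = UVᵀ:
  R  [+0.95332 +0.19157 +0.23343]
  R  [-0.23763 +0.95290 +0.18845]
  R  [-0.18633 -0.23512 +0.95394]
t = (-0.02064, -0.01292, +0.48939) m
tr R = 2.860154; θ = arccos((tr R − 1)/2) = 0.376174 rad = 21.553°
axis k = ((R−Rᵀ)₃₂, (R−Rᵀ)₁₃, (R−Rᵀ)₂₁) / (2 sinθ) = (-0.576506, +0.571320, -0.584153)
rvec = θ·k = (-0.216866, +0.214915, -0.219743)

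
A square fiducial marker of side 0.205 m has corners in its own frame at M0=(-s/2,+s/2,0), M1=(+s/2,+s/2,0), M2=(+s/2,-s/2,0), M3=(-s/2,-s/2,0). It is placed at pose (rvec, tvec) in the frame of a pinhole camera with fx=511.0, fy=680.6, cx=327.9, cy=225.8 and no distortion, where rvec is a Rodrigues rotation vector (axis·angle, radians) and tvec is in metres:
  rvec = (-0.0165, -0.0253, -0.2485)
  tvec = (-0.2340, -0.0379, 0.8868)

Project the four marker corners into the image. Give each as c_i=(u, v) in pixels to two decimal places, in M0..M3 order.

Intrinsics K: fx=511.0, fy=680.6, cx=327.9, cy=225.8
Marker side s = 0.205 m; corners in marker frame (Z=0):
  M0 = (-0.1025, +0.1025, 0)
  M1 = (+0.1025, +0.1025, 0)
  M2 = (+0.1025, -0.1025, 0)
  M3 = (-0.1025, -0.1025, 0)
rvec = (-0.0165, -0.0253, -0.2485), |rvec| = θ = 0.25033 rad = 14.343°
Rodrigues: sinθ=0.24772, 1−cosθ=0.03117; R = I + sinθ·[k]× + (1−cosθ)·[k]×²:
    [+0.96897 +0.24612 -0.02300]
    [-0.24571 +0.96915 +0.01946]
    [+0.02708 -0.01320 +0.99955]
t = (-0.2340, -0.0379, 0.8868) m
M0: Pc = R·M0+t = (-0.30809, +0.08662, +0.88267); u = 511.0·(-0.30809)/0.88267 + 327.9 = 149.5382, v = 680.6·(+0.08662)/0.88267 + 225.8 = 292.5919
M1: Pc = R·M1+t = (-0.10945, +0.03625, +0.88822); u = 511.0·(-0.10945)/0.88822 + 327.9 = 264.9306, v = 680.6·(+0.03625)/0.88822 + 225.8 = 253.5789
M2: Pc = R·M2+t = (-0.15991, -0.16242, +0.89093); u = 511.0·(-0.15991)/0.89093 + 327.9 = 236.1832, v = 680.6·(-0.16242)/0.89093 + 225.8 = 101.7218
M3: Pc = R·M3+t = (-0.35855, -0.11205, +0.88538); u = 511.0·(-0.35855)/0.88538 + 327.9 = 120.9632, v = 680.6·(-0.11205)/0.88538 + 225.8 = 139.6636

c0=(149.54, 292.59) c1=(264.93, 253.58) c2=(236.18, 101.72) c3=(120.96, 139.66)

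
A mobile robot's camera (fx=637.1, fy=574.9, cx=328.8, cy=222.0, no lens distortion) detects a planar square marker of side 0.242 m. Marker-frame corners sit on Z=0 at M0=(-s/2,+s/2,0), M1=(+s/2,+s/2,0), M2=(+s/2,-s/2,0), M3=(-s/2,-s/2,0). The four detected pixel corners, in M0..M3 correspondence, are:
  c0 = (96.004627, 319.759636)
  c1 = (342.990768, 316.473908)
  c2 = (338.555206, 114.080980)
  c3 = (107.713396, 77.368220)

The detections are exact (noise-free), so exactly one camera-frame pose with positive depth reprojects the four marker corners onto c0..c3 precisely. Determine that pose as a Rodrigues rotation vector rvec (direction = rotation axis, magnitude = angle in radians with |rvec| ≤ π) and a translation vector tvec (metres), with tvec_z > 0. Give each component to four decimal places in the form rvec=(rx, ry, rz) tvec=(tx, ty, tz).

rvec=(-0.1671, -0.4973, 0.0254) tvec=(-0.0937, -0.0193, 0.6193)

Intrinsics K: fx=637.1, fy=574.9, cx=328.8, cy=222.0
Marker side s = 0.242 m; corners in marker frame (Z=0):
  M0 = (-0.1210, +0.1210, 0)
  M1 = (+0.1210, +0.1210, 0)
  M2 = (+0.1210, -0.1210, 0)
  M3 = (-0.1210, -0.1210, 0)
Detected image corners:
  c0 = (96.004627, 319.759636) px
  c1 = (342.990768, 316.473908) px
  c2 = (338.555206, 114.080980) px
  c3 = (107.713396, 77.368220) px
Planar DLT: solve 8×8 A·h = b for H (H[2,2]=1):
  H  [+1155.10201 -71.17328 +232.40809]
  H  [+229.68623 +855.96859 +204.09188]
  H  [+0.76332 -0.26761 +1.00000]
B = K⁻¹H; ‖b₁‖=1.614788, ‖b₂‖=1.614788; λ = 2/(‖b₁‖+‖b₂‖) = 0.619276, sign → tz>0 ⇒ λ=+0.619276
r₁ = λ·B[:,0] = (+0.87883,+0.06488,+0.47270); r₂ = λ·B[:,1] = (+0.01635,+0.98604,-0.16573)
r₃ = r₁×r₂ = (-0.47686,+0.15337,+0.86550); SVD([r₁ r₂ r₃]) → R = UVᵀ:
  R  [+0.87883 +0.01635 -0.47686]
  R  [+0.06488 +0.98604 +0.15337]
  R  [+0.47270 -0.16573 +0.86550]
t = (-0.09370, -0.01929, +0.61928) m
tr R = 2.730363; θ = arccos((tr R − 1)/2) = 0.525284 rad = 30.097°
axis k = ((R−Rᵀ)₃₂, (R−Rᵀ)₁₃, (R−Rᵀ)₂₁) / (2 sinθ) = (-0.318170, -0.946798, +0.048391)
rvec = θ·k = (-0.167129, -0.497338, +0.025419)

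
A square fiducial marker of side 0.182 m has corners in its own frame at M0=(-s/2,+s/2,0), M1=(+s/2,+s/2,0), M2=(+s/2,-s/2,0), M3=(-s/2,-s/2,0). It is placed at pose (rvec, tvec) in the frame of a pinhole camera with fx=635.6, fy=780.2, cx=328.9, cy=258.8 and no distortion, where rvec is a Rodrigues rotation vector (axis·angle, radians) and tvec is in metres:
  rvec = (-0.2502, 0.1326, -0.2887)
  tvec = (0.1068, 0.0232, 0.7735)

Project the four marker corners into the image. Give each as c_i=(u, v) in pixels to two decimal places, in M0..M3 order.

Intrinsics K: fx=635.6, fy=780.2, cx=328.9, cy=258.8
Marker side s = 0.182 m; corners in marker frame (Z=0):
  M0 = (-0.0910, +0.0910, 0)
  M1 = (+0.0910, +0.0910, 0)
  M2 = (+0.0910, -0.0910, 0)
  M3 = (-0.0910, -0.0910, 0)
rvec = (-0.2502, 0.1326, -0.2887), |rvec| = θ = 0.40439 rad = 23.170°
Rodrigues: sinθ=0.39346, 1−cosθ=0.08066; R = I + sinθ·[k]× + (1−cosθ)·[k]×²:
    [+0.95022 +0.26453 +0.16464]
    [-0.29726 +0.92802 +0.22455]
    [-0.09339 -0.26232 +0.96045]
t = (0.1068, 0.0232, 0.7735) m
M0: Pc = R·M0+t = (+0.04440, +0.13470, +0.75813); u = 635.6·(+0.04440)/0.75813 + 328.9 = 366.1262, v = 780.2·(+0.13470)/0.75813 + 258.8 = 397.4217
M1: Pc = R·M1+t = (+0.21734, +0.08060, +0.74113); u = 635.6·(+0.21734)/0.74113 + 328.9 = 515.2946, v = 780.2·(+0.08060)/0.74113 + 258.8 = 343.6476
M2: Pc = R·M2+t = (+0.16920, -0.08830, +0.78887); u = 635.6·(+0.16920)/0.78887 + 328.9 = 465.2236, v = 780.2·(-0.08830)/0.78887 + 258.8 = 171.4708
M3: Pc = R·M3+t = (-0.00374, -0.03420, +0.80587); u = 635.6·(-0.00374)/0.80587 + 328.9 = 325.9484, v = 780.2·(-0.03420)/0.80587 + 258.8 = 225.6905

c0=(366.13, 397.42) c1=(515.29, 343.65) c2=(465.22, 171.47) c3=(325.95, 225.69)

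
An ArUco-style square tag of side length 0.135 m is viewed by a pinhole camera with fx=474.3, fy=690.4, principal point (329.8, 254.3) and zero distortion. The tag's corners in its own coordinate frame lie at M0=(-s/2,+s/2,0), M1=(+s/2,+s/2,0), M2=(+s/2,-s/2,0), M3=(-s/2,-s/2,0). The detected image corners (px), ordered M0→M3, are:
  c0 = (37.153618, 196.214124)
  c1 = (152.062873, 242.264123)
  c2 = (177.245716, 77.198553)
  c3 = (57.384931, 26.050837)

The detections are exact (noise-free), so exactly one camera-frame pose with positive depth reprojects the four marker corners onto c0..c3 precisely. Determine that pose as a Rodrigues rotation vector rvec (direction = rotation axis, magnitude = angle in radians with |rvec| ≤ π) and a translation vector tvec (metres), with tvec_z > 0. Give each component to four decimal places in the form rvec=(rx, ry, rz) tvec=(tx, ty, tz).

Intrinsics K: fx=474.3, fy=690.4, cx=329.8, cy=254.3
Marker side s = 0.135 m; corners in marker frame (Z=0):
  M0 = (-0.0675, +0.0675, 0)
  M1 = (+0.0675, +0.0675, 0)
  M2 = (+0.0675, -0.0675, 0)
  M3 = (-0.0675, -0.0675, 0)
Detected image corners:
  c0 = (37.153618, 196.214124) px
  c1 = (152.062873, 242.264123) px
  c2 = (177.245716, 77.198553) px
  c3 = (57.384931, 26.050837) px
Planar DLT: solve 8×8 A·h = b for H (H[2,2]=1):
  H  [+882.61521 -132.63561 +106.20868]
  H  [+376.83424 +1287.08392 +137.54823]
  H  [+0.12754 +0.33713 +1.00000]
B = K⁻¹H; ‖b₁‖=1.845481, ‖b₂‖=1.845481; λ = 2/(‖b₁‖+‖b₂‖) = 0.541864, sign → tz>0 ⇒ λ=+0.541864
r₁ = λ·B[:,0] = (+0.96029,+0.27031,+0.06911); r₂ = λ·B[:,1] = (-0.27855,+0.94289,+0.18268)
r₃ = r₁×r₂ = (-0.01578,-0.19467,+0.98074); SVD([r₁ r₂ r₃]) → R = UVᵀ:
  R  [+0.96029 -0.27855 -0.01578]
  R  [+0.27031 +0.94289 -0.19467]
  R  [+0.06911 +0.18268 +0.98074]
t = (-0.25544, -0.09163, +0.54186) m
tr R = 2.883920; θ = arccos((tr R − 1)/2) = 0.342376 rad = 19.617°
axis k = ((R−Rᵀ)₃₂, (R−Rᵀ)₁₃, (R−Rᵀ)₂₁) / (2 sinθ) = (+0.561995, -0.126424, +0.817422)
rvec = θ·k = (+0.192414, -0.043285, +0.279865)

rvec=(0.1924, -0.0433, 0.2799) tvec=(-0.2554, -0.0916, 0.5419)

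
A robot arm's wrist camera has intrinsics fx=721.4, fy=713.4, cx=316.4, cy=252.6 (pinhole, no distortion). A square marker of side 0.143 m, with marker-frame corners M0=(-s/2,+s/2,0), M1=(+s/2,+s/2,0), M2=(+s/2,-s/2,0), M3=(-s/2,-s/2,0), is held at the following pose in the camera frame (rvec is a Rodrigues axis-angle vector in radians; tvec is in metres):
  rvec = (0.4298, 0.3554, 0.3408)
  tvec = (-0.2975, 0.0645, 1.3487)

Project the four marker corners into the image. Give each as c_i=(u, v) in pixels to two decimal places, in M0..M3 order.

c0=(121.61, 302.37) c1=(183.14, 332.98) c2=(195.76, 269.82) c3=(130.86, 239.47)

Intrinsics K: fx=721.4, fy=713.4, cx=316.4, cy=252.6
Marker side s = 0.143 m; corners in marker frame (Z=0):
  M0 = (-0.0715, +0.0715, 0)
  M1 = (+0.0715, +0.0715, 0)
  M2 = (+0.0715, -0.0715, 0)
  M3 = (-0.0715, -0.0715, 0)
rvec = (0.4298, 0.3554, 0.3408), |rvec| = θ = 0.65359 rad = 37.448°
Rodrigues: sinθ=0.60804, 1−cosθ=0.20609; R = I + sinθ·[k]× + (1−cosθ)·[k]×²:
    [+0.88303 -0.24335 +0.40130]
    [+0.39074 +0.85484 -0.34141]
    [-0.25996 +0.45828 +0.84994]
t = (-0.2975, 0.0645, 1.3487) m
M0: Pc = R·M0+t = (-0.37804, +0.09768, +1.40005); u = 721.4·(-0.37804)/1.40005 + 316.4 = 121.6109, v = 713.4·(+0.09768)/1.40005 + 252.6 = 302.3746
M1: Pc = R·M1+t = (-0.25176, +0.15356, +1.36288); u = 721.4·(-0.25176)/1.36288 + 316.4 = 183.1365, v = 713.4·(+0.15356)/1.36288 + 252.6 = 332.9808
M2: Pc = R·M2+t = (-0.21696, +0.03132, +1.29735); u = 721.4·(-0.21696)/1.29735 + 316.4 = 195.7555, v = 713.4·(+0.03132)/1.29735 + 252.6 = 269.8209
M3: Pc = R·M3+t = (-0.34324, -0.02456, +1.33452); u = 721.4·(-0.34324)/1.33452 + 316.4 = 130.8570, v = 713.4·(-0.02456)/1.33452 + 252.6 = 239.4711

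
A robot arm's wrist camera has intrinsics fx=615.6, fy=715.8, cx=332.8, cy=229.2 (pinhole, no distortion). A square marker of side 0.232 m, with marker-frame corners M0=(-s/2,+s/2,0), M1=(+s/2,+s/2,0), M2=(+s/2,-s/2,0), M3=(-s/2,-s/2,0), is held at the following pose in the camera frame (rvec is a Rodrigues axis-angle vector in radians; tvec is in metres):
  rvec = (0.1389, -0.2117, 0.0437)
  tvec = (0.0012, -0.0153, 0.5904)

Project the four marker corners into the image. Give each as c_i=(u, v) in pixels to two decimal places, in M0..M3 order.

c0=(206.95, 347.64) c1=(438.06, 345.91) c2=(457.24, 77.88) c3=(214.91, 55.71)

Intrinsics K: fx=615.6, fy=715.8, cx=332.8, cy=229.2
Marker side s = 0.232 m; corners in marker frame (Z=0):
  M0 = (-0.1160, +0.1160, 0)
  M1 = (+0.1160, +0.1160, 0)
  M2 = (+0.1160, -0.1160, 0)
  M3 = (-0.1160, -0.1160, 0)
rvec = (0.1389, -0.2117, 0.0437), |rvec| = θ = 0.25694 rad = 14.722°
Rodrigues: sinθ=0.25413, 1−cosθ=0.03283; R = I + sinθ·[k]× + (1−cosθ)·[k]×²:
    [+0.97676 -0.05784 -0.20636]
    [+0.02860 +0.98946 -0.14198]
    [+0.21240 +0.13278 +0.96812]
t = (0.0012, -0.0153, 0.5904) m
M0: Pc = R·M0+t = (-0.11881, +0.09616, +0.58116); u = 615.6·(-0.11881)/0.58116 + 332.8 = 206.9454, v = 715.8·(+0.09616)/0.58116 + 229.2 = 347.6364
M1: Pc = R·M1+t = (+0.10779, +0.10279, +0.63044); u = 615.6·(+0.10779)/0.63044 + 332.8 = 438.0576, v = 715.8·(+0.10279)/0.63044 + 229.2 = 345.9126
M2: Pc = R·M2+t = (+0.12121, -0.12676, +0.59964); u = 615.6·(+0.12121)/0.59964 + 332.8 = 457.2416, v = 715.8·(-0.12676)/0.59964 + 229.2 = 77.8841
M3: Pc = R·M3+t = (-0.10539, -0.13339, +0.55036); u = 615.6·(-0.10539)/0.55036 + 332.8 = 214.9114, v = 715.8·(-0.13339)/0.55036 + 229.2 = 55.7067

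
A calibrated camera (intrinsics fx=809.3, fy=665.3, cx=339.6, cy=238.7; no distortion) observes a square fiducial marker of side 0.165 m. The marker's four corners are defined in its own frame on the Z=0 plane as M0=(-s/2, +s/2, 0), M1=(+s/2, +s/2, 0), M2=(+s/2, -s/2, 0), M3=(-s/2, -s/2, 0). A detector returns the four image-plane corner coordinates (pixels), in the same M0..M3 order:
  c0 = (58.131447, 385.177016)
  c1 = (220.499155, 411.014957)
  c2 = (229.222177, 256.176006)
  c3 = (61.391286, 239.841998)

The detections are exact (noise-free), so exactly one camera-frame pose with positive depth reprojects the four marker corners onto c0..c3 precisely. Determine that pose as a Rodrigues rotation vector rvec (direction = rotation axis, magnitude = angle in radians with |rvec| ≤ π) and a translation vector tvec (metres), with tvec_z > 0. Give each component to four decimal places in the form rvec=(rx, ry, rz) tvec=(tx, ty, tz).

rvec=(0.1220, 0.3025, 0.0835) tvec=(-0.1761, 0.0911, 0.7120)

Intrinsics K: fx=809.3, fy=665.3, cx=339.6, cy=238.7
Marker side s = 0.165 m; corners in marker frame (Z=0):
  M0 = (-0.0825, +0.0825, 0)
  M1 = (+0.0825, +0.0825, 0)
  M2 = (+0.0825, -0.0825, 0)
  M3 = (-0.0825, -0.0825, 0)
Detected image corners:
  c0 = (58.131447, 385.177016) px
  c1 = (220.499155, 411.014957) px
  c2 = (229.222177, 256.176006) px
  c3 = (61.391286, 239.841998) px
Planar DLT: solve 8×8 A·h = b for H (H[2,2]=1):
  H  [+942.02059 -9.32854 +139.47384]
  H  [-4.17146 +968.62653 +323.84552]
  H  [-0.40986 +0.18567 +1.00000]
B = K⁻¹H; ‖b₁‖=1.404510, ‖b₂‖=1.404510; λ = 2/(‖b₁‖+‖b₂‖) = 0.711992, sign → tz>0 ⇒ λ=+0.711992
r₁ = λ·B[:,0] = (+0.95121,+0.10024,-0.29182); r₂ = λ·B[:,1] = (-0.06368,+0.98918,+0.13220)
r₃ = r₁×r₂ = (+0.30191,-0.10716,+0.94729); SVD([r₁ r₂ r₃]) → R = UVᵀ:
  R  [+0.95121 -0.06368 +0.30191]
  R  [+0.10024 +0.98918 -0.10716]
  R  [-0.29182 +0.13220 +0.94729]
t = (-0.17606, +0.09112, +0.71199) m
tr R = 2.887677; θ = arccos((tr R − 1)/2) = 0.336734 rad = 19.293°
axis k = ((R−Rᵀ)₃₂, (R−Rᵀ)₁₃, (R−Rᵀ)₂₁) / (2 sinθ) = (+0.362224, +0.898479, +0.248051)
rvec = θ·k = (+0.121973, +0.302549, +0.083527)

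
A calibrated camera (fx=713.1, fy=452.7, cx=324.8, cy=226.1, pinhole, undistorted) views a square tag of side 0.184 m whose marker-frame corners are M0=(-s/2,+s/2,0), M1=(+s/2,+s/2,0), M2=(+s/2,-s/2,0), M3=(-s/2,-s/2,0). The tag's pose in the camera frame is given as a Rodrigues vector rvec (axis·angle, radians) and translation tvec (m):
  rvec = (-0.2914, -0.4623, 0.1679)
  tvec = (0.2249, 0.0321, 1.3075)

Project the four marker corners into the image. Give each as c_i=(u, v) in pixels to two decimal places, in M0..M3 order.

Intrinsics K: fx=713.1, fy=452.7, cx=324.8, cy=226.1
Marker side s = 0.184 m; corners in marker frame (Z=0):
  M0 = (-0.0920, +0.0920, 0)
  M1 = (+0.0920, +0.0920, 0)
  M2 = (+0.0920, -0.0920, 0)
  M3 = (-0.0920, -0.0920, 0)
rvec = (-0.2914, -0.4623, 0.1679), |rvec| = θ = 0.57169 rad = 32.755°
Rodrigues: sinθ=0.54105, 1−cosθ=0.15901; R = I + sinθ·[k]× + (1−cosθ)·[k]×²:
    [+0.88230 -0.09336 -0.46133]
    [+0.22445 +0.94497 +0.23802]
    [+0.41372 -0.31355 +0.85471]
t = (0.2249, 0.0321, 1.3075) m
M0: Pc = R·M0+t = (+0.13514, +0.09839, +1.24059); u = 713.1·(+0.13514)/1.24059 + 324.8 = 402.4788, v = 452.7·(+0.09839)/1.24059 + 226.1 = 262.0026
M1: Pc = R·M1+t = (+0.29748, +0.13969, +1.31672); u = 713.1·(+0.29748)/1.31672 + 324.8 = 485.9091, v = 452.7·(+0.13969)/1.31672 + 226.1 = 274.1255
M2: Pc = R·M2+t = (+0.31466, -0.03419, +1.37441); u = 713.1·(+0.31466)/1.37441 + 324.8 = 488.0591, v = 452.7·(-0.03419)/1.37441 + 226.1 = 214.8391
M3: Pc = R·M3+t = (+0.15232, -0.07549, +1.29828); u = 713.1·(+0.15232)/1.29828 + 324.8 = 408.4623, v = 452.7·(-0.07549)/1.29828 + 226.1 = 199.7786

c0=(402.48, 262.00) c1=(485.91, 274.13) c2=(488.06, 214.84) c3=(408.46, 199.78)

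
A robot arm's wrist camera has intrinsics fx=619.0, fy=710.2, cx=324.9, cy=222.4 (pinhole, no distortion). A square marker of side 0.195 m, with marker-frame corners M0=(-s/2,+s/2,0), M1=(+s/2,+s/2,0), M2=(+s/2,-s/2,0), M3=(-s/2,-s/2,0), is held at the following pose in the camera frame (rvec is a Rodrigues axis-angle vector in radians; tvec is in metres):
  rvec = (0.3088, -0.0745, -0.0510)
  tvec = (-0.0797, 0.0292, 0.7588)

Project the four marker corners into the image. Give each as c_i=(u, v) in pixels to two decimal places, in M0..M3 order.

c0=(187.97, 338.59) c1=(341.39, 326.00) c2=(336.37, 155.22) c3=(170.22, 165.83)

Intrinsics K: fx=619.0, fy=710.2, cx=324.9, cy=222.4
Marker side s = 0.195 m; corners in marker frame (Z=0):
  M0 = (-0.0975, +0.0975, 0)
  M1 = (+0.0975, +0.0975, 0)
  M2 = (+0.0975, -0.0975, 0)
  M3 = (-0.0975, -0.0975, 0)
rvec = (0.3088, -0.0745, -0.0510), |rvec| = θ = 0.32173 rad = 18.434°
Rodrigues: sinθ=0.31621, 1−cosθ=0.05131; R = I + sinθ·[k]× + (1−cosθ)·[k]×²:
    [+0.99596 +0.03872 -0.08103]
    [-0.06153 +0.95144 -0.30162]
    [+0.06541 +0.30538 +0.94998]
t = (-0.0797, 0.0292, 0.7588) m
M0: Pc = R·M0+t = (-0.17303, +0.12796, +0.78220); u = 619.0·(-0.17303)/0.78220 + 324.9 = 187.9702, v = 710.2·(+0.12796)/0.78220 + 222.4 = 338.5862
M1: Pc = R·M1+t = (+0.02118, +0.11597, +0.79495); u = 619.0·(+0.02118)/0.79495 + 324.9 = 341.3931, v = 710.2·(+0.11597)/0.79495 + 222.4 = 326.0029
M2: Pc = R·M2+t = (+0.01363, -0.06956, +0.73540); u = 619.0·(+0.01363)/0.73540 + 324.9 = 336.3732, v = 710.2·(-0.06956)/0.73540 + 222.4 = 155.2194
M3: Pc = R·M3+t = (-0.18058, -0.05757, +0.72265); u = 619.0·(-0.18058)/0.72265 + 324.9 = 170.2189, v = 710.2·(-0.05757)/0.72265 + 222.4 = 165.8250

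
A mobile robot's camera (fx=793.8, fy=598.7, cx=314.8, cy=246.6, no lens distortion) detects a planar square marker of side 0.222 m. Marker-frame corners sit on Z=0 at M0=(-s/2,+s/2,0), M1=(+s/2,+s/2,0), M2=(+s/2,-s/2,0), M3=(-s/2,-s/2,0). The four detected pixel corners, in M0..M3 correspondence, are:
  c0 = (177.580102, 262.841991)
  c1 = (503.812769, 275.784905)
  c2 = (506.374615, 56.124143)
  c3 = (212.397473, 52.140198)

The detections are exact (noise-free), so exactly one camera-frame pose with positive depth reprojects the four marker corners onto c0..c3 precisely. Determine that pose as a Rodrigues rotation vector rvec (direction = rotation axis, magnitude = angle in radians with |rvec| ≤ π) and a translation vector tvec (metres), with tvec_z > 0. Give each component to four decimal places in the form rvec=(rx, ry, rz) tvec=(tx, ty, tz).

rvec=(-0.2793, 0.0887, 0.0620) tvec=(0.0235, -0.0862, 0.5690)

Intrinsics K: fx=793.8, fy=598.7, cx=314.8, cy=246.6
Marker side s = 0.222 m; corners in marker frame (Z=0):
  M0 = (-0.1110, +0.1110, 0)
  M1 = (+0.1110, +0.1110, 0)
  M2 = (+0.1110, -0.1110, 0)
  M3 = (-0.1110, -0.1110, 0)
Detected image corners:
  c0 = (177.580102, 262.841991) px
  c1 = (503.812769, 275.784905) px
  c2 = (506.374615, 56.124143) px
  c3 = (212.397473, 52.140198) px
Planar DLT: solve 8×8 A·h = b for H (H[2,2]=1):
  H  [+1333.95163 -253.11396 +347.63407]
  H  [+9.76637 +891.48985 +155.92661]
  H  [-0.16871 -0.47870 +1.00000]
B = K⁻¹H; ‖b₁‖=1.757593, ‖b₂‖=1.757593; λ = 2/(‖b₁‖+‖b₂‖) = 0.568960, sign → tz>0 ⇒ λ=+0.568960
r₁ = λ·B[:,0] = (+0.99418,+0.04882,-0.09599); r₂ = λ·B[:,1] = (-0.07341,+0.95939,-0.27236)
r₃ = r₁×r₂ = (+0.07880,+0.27783,+0.95739); SVD([r₁ r₂ r₃]) → R = UVᵀ:
  R  [+0.99418 -0.07341 +0.07880]
  R  [+0.04882 +0.95939 +0.27783]
  R  [-0.09599 -0.27236 +0.95739]
t = (+0.02353, -0.08617, +0.56896) m
tr R = 2.910969; θ = arccos((tr R − 1)/2) = 0.299499 rad = 17.160°
axis k = ((R−Rᵀ)₃₂, (R−Rᵀ)₁₃, (R−Rᵀ)₂₁) / (2 sinθ) = (-0.932391, +0.296210, +0.207137)
rvec = θ·k = (-0.279251, +0.088715, +0.062037)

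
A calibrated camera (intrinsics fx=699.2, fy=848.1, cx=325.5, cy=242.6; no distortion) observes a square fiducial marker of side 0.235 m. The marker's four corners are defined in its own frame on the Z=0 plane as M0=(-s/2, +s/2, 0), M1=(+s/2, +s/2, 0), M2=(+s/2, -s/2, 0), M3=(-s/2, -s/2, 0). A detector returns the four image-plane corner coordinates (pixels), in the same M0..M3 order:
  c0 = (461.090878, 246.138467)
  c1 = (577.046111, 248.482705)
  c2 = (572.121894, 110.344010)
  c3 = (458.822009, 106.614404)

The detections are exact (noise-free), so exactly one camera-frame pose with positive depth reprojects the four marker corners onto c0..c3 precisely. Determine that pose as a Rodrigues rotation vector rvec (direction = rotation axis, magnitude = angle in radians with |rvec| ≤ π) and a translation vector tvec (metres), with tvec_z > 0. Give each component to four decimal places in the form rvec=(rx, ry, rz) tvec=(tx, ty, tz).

Intrinsics K: fx=699.2, fy=848.1, cx=325.5, cy=242.6
Marker side s = 0.235 m; corners in marker frame (Z=0):
  M0 = (-0.1175, +0.1175, 0)
  M1 = (+0.1175, +0.1175, 0)
  M2 = (+0.1175, -0.1175, 0)
  M3 = (-0.1175, -0.1175, 0)
Detected image corners:
  c0 = (461.090878, 246.138467) px
  c1 = (577.046111, 248.482705) px
  c2 = (572.121894, 110.344010) px
  c3 = (458.822009, 106.614404) px
Planar DLT: solve 8×8 A·h = b for H (H[2,2]=1):
  H  [+510.80652 -36.38023 +517.54979]
  H  [+20.90068 +572.97124 +177.08743]
  H  [+0.04465 -0.09998 +1.00000]
B = K⁻¹H; ‖b₁‖=0.711275, ‖b₂‖=0.711275; λ = 2/(‖b₁‖+‖b₂‖) = 1.405927, sign → tz>0 ⇒ λ=+1.405927
r₁ = λ·B[:,0] = (+0.99789,+0.01669,+0.06277); r₂ = λ·B[:,1] = (-0.00772,+0.99004,-0.14056)
r₃ = r₁×r₂ = (-0.06450,+0.13978,+0.98808); SVD([r₁ r₂ r₃]) → R = UVᵀ:
  R  [+0.99789 -0.00772 -0.06450]
  R  [+0.01669 +0.99004 +0.13978]
  R  [+0.06277 -0.14056 +0.98808]
t = (+0.38617, -0.10860, +1.40593) m
tr R = 2.976011; θ = arccos((tr R − 1)/2) = 0.155039 rad = 8.883°
axis k = ((R−Rᵀ)₃₂, (R−Rᵀ)₁₃, (R−Rᵀ)₂₁) / (2 sinθ) = (-0.907708, -0.412092, +0.079035)
rvec = θ·k = (-0.140731, -0.063891, +0.012253)

rvec=(-0.1407, -0.0639, 0.0123) tvec=(0.3862, -0.1086, 1.4059)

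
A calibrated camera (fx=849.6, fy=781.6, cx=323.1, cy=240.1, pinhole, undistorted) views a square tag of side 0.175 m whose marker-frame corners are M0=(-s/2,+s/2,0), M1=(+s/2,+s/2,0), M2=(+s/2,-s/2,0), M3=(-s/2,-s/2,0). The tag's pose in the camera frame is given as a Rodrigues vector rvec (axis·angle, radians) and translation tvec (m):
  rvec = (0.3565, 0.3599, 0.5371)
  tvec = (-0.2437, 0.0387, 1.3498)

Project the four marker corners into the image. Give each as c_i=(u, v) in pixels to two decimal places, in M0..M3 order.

c0=(111.03, 273.78) c1=(191.74, 329.98) c2=(233.58, 250.24) c3=(147.16, 193.44)

Intrinsics K: fx=849.6, fy=781.6, cx=323.1, cy=240.1
Marker side s = 0.175 m; corners in marker frame (Z=0):
  M0 = (-0.0875, +0.0875, 0)
  M1 = (+0.0875, +0.0875, 0)
  M2 = (+0.0875, -0.0875, 0)
  M3 = (-0.0875, -0.0875, 0)
rvec = (0.3565, 0.3599, 0.5371), |rvec| = θ = 0.73831 rad = 42.302°
Rodrigues: sinθ=0.67304, 1−cosθ=0.26039; R = I + sinθ·[k]× + (1−cosθ)·[k]×²:
    [+0.80032 -0.42833 +0.41955]
    [+0.55091 +0.80148 -0.23264]
    [-0.23662 +0.41732 +0.87741]
t = (-0.2437, 0.0387, 1.3498) m
M0: Pc = R·M0+t = (-0.35121, +0.06063, +1.40702); u = 849.6·(-0.35121)/1.40702 + 323.1 = 111.0310, v = 781.6·(+0.06063)/1.40702 + 240.1 = 273.7775
M1: Pc = R·M1+t = (-0.21115, +0.15703, +1.36561); u = 849.6·(-0.21115)/1.36561 + 323.1 = 191.7351, v = 781.6·(+0.15703)/1.36561 + 240.1 = 329.9777
M2: Pc = R·M2+t = (-0.13619, +0.01677, +1.29258); u = 849.6·(-0.13619)/1.29258 + 323.1 = 233.5815, v = 781.6·(+0.01677)/1.29258 + 240.1 = 250.2433
M3: Pc = R·M3+t = (-0.27625, -0.07963, +1.33399); u = 849.6·(-0.27625)/1.33399 + 323.1 = 147.1602, v = 781.6·(-0.07963)/1.33399 + 240.1 = 193.4413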